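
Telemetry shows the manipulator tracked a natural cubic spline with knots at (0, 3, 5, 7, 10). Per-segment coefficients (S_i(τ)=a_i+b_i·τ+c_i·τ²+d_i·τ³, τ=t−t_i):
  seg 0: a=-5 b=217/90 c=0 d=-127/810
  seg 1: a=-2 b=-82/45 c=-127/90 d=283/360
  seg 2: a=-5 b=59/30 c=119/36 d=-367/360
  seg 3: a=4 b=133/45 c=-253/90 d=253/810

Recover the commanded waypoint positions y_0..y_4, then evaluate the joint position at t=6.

y_0 = S_0(0) = a_0 = -5
y_1 = S_1(0) = a_1 = -2
y_2 = S_2(0) = a_2 = -5
y_3 = S_3(0) = a_3 = 4
y_4 = S_3(3) = -4
t_q=6 is in segment 2 (τ=1); S_2(τ)=-269/360

y_0=-5 y_1=-2 y_2=-5 y_3=4 y_4=-4
S(6) = -269/360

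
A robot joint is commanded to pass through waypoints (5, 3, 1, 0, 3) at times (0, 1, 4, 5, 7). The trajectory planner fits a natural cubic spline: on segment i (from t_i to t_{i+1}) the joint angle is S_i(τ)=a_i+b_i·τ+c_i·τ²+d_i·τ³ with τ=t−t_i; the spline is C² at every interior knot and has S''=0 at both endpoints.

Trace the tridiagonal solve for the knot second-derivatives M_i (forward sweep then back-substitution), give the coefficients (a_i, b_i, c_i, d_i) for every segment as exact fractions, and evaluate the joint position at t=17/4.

Δ: Δ0=-2, Δ1=-2/3, Δ2=-1, Δ3=3/2
row 1: diag=8, rhs=8; c'=3/8, d'=1
row 2: denom=8−3·3/8=55/8; d'=(-2−3·1)/(55/8)=-8/11
row 3: denom=6−1·8/55=322/55; d'=(15−1·-8/11)/(322/55)=865/322
back: M3=865/322
back: M2=-8/11−8/55·865/322=-180/161
back: M1=1−3/8·-180/161=457/322
M: M0=0, M1=457/322, M2=-180/161, M3=865/322, M4=0
seg 0: a=5, c=M0/2=0, d=(M1−M0)/(6·1)=457/1932, b=Δ0−h0·(2M0+M1)/6=-4321/1932
seg 1: a=3, c=M1/2=457/644, d=(M2−M1)/(6·3)=-817/5796, b=Δ1−h1·(2M1+M2)/6=-1475/966
seg 2: a=1, c=M2/2=-90/161, d=(M3−M2)/(6·1)=175/276, b=Δ2−h2·(2M2+M3)/6=-2077/1932
seg 3: a=0, c=M3/2=865/644, d=(M4−M3)/(6·2)=-865/3864, b=Δ3−h3·(2M3+M4)/6=-281/966
t_q=17/4 → seg 2, τ=1/4; S=1+-2077/1932·τ+-90/161·τ²+175/276·τ³=29107/41216

  seg 0: a=5 b=-4321/1932 c=0 d=457/1932
  seg 1: a=3 b=-1475/966 c=457/644 d=-817/5796
  seg 2: a=1 b=-2077/1932 c=-90/161 d=175/276
  seg 3: a=0 b=-281/966 c=865/644 d=-865/3864
S(17/4) = 29107/41216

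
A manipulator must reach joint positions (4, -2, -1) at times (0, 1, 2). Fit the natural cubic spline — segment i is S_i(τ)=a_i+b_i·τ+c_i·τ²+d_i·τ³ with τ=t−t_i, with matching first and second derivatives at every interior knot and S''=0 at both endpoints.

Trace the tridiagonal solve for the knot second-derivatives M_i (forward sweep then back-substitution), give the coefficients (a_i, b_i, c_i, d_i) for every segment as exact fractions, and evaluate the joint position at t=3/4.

Δ: Δ0=-6, Δ1=1
row 1: diag=4, rhs=42; c'=1/4, d'=21/2
back: M1=21/2
M: M0=0, M1=21/2, M2=0
seg 0: a=4, c=M0/2=0, d=(M1−M0)/(6·1)=7/4, b=Δ0−h0·(2M0+M1)/6=-31/4
seg 1: a=-2, c=M1/2=21/4, d=(M2−M1)/(6·1)=-7/4, b=Δ1−h1·(2M1+M2)/6=-5/2
t_q=3/4 → seg 0, τ=3/4; S=4+-31/4·τ+0·τ²+7/4·τ³=-275/256

  seg 0: a=4 b=-31/4 c=0 d=7/4
  seg 1: a=-2 b=-5/2 c=21/4 d=-7/4
S(3/4) = -275/256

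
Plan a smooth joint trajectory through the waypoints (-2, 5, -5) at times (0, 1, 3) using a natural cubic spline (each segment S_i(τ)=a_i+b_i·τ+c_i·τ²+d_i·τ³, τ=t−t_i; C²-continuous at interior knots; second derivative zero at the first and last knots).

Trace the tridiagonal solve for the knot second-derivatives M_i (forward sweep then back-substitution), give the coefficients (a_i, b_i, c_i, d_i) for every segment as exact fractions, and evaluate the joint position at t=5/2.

  seg 0: a=-2 b=9 c=0 d=-2
  seg 1: a=5 b=3 c=-6 d=1
S(5/2) = -5/8

Δ: Δ0=7, Δ1=-5
row 1: diag=6, rhs=-72; c'=1/3, d'=-12
back: M1=-12
M: M0=0, M1=-12, M2=0
seg 0: a=-2, c=M0/2=0, d=(M1−M0)/(6·1)=-2, b=Δ0−h0·(2M0+M1)/6=9
seg 1: a=5, c=M1/2=-6, d=(M2−M1)/(6·2)=1, b=Δ1−h1·(2M1+M2)/6=3
t_q=5/2 → seg 1, τ=3/2; S=5+3·τ+-6·τ²+1·τ³=-5/8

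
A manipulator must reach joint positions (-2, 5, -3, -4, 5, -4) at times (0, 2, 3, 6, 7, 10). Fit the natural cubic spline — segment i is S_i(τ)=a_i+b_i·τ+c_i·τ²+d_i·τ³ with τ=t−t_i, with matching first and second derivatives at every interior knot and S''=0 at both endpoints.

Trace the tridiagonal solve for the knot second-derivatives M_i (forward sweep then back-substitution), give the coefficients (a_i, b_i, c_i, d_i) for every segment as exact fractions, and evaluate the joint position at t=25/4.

Δ: Δ0=7/2, Δ1=-8, Δ2=-1/3, Δ3=9, Δ4=-3
row 1: diag=6, rhs=-69; c'=1/6, d'=-23/2
row 2: denom=8−1·1/6=47/6; d'=(46−1·-23/2)/(47/6)=345/47
row 3: denom=8−3·18/47=322/47; d'=(56−3·345/47)/(322/47)=1597/322
row 4: denom=8−1·47/322=2529/322; d'=(-72−1·1597/322)/(2529/322)=-24781/2529
back: M4=-24781/2529
back: M3=1597/322−47/322·-24781/2529=16160/2529
back: M2=345/47−18/47·16160/2529=1375/281
back: M1=-23/2−1/6·1375/281=-10382/843
M: M0=0, M1=-10382/843, M2=1375/281, M3=16160/2529, M4=-24781/2529, M5=0
seg 0: a=-2, c=M0/2=0, d=(M1−M0)/(6·2)=-5191/5058, b=Δ0−h0·(2M0+M1)/6=38467/5058
seg 1: a=5, c=M1/2=-5191/843, d=(M2−M1)/(6·1)=14507/5058, b=Δ1−h1·(2M1+M2)/6=-23825/5058
seg 2: a=-3, c=M2/2=1375/562, d=(M3−M2)/(6·3)=3785/45522, b=Δ2−h2·(2M2+M3)/6=-21298/2529
seg 3: a=-4, c=M3/2=8080/2529, d=(M4−M3)/(6·1)=-4549/1686, b=Δ3−h3·(2M3+M4)/6=43009/5058
seg 4: a=5, c=M4/2=-24781/5058, d=(M5−M4)/(6·3)=24781/45522, b=Δ4−h4·(2M4+M5)/6=17194/2529
t_q=25/4 → seg 3, τ=1/4; S=-4+43009/5058·τ+8080/2529·τ²+-4549/1686·τ³=-185237/107904

  seg 0: a=-2 b=38467/5058 c=0 d=-5191/5058
  seg 1: a=5 b=-23825/5058 c=-5191/843 d=14507/5058
  seg 2: a=-3 b=-21298/2529 c=1375/562 d=3785/45522
  seg 3: a=-4 b=43009/5058 c=8080/2529 d=-4549/1686
  seg 4: a=5 b=17194/2529 c=-24781/5058 d=24781/45522
S(25/4) = -185237/107904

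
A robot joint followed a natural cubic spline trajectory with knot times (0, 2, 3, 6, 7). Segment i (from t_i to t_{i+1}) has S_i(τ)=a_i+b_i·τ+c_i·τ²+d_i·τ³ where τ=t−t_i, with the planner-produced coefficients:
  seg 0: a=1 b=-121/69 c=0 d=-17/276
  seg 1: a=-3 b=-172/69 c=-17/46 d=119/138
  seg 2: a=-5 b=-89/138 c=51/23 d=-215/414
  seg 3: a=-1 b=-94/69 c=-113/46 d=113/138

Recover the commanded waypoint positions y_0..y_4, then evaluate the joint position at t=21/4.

y_0=1 y_1=-3 y_2=-5 y_3=-1 y_4=-4
S(21/4) = -3359/2944

y_0 = S_0(0) = a_0 = 1
y_1 = S_1(0) = a_1 = -3
y_2 = S_2(0) = a_2 = -5
y_3 = S_3(0) = a_3 = -1
y_4 = S_3(1) = -4
t_q=21/4 is in segment 2 (τ=9/4); S_2(τ)=-3359/2944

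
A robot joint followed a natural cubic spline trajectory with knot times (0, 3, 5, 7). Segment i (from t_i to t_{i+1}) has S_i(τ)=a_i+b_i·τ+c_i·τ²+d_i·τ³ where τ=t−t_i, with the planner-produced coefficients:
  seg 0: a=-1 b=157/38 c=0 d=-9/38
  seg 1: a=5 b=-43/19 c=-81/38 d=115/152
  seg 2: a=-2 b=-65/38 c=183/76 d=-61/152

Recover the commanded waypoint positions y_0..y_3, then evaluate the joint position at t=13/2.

y_0 = S_0(0) = a_0 = -1
y_1 = S_1(0) = a_1 = 5
y_2 = S_2(0) = a_2 = -2
y_3 = S_2(2) = 1
t_q=13/2 is in segment 2 (τ=3/2); S_2(τ)=-611/1216

y_0=-1 y_1=5 y_2=-2 y_3=1
S(13/2) = -611/1216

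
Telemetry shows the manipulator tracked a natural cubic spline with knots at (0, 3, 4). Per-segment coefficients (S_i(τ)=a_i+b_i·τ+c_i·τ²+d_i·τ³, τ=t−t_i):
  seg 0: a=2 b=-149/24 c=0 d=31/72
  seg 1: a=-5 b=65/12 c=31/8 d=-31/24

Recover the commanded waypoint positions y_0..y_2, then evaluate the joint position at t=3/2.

y_0=2 y_1=-5 y_2=3
S(3/2) = -375/64

y_0 = S_0(0) = a_0 = 2
y_1 = S_1(0) = a_1 = -5
y_2 = S_1(1) = 3
t_q=3/2 is in segment 0 (τ=3/2); S_0(τ)=-375/64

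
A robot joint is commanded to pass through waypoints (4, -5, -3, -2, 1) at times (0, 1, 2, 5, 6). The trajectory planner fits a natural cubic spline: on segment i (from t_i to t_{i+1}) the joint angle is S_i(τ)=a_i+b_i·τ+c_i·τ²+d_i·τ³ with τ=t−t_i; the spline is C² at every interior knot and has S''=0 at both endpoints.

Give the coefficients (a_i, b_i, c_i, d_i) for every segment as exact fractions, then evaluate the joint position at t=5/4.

Δ: Δ0=-9, Δ1=2, Δ2=1/3, Δ3=3
row 1: diag=4, rhs=66; c'=1/4, d'=33/2
row 2: denom=8−1·1/4=31/4; d'=(-10−1·33/2)/(31/4)=-106/31
row 3: denom=8−3·12/31=212/31; d'=(16−3·-106/31)/(212/31)=407/106
back: M3=407/106
back: M2=-106/31−12/31·407/106=-260/53
back: M1=33/2−1/4·-260/53=1879/106
M: M0=0, M1=1879/106, M2=-260/53, M3=407/106, M4=0
seg 0: a=4, c=M0/2=0, d=(M1−M0)/(6·1)=1879/636, b=Δ0−h0·(2M0+M1)/6=-7603/636
seg 1: a=-5, c=M1/2=1879/212, d=(M2−M1)/(6·1)=-2399/636, b=Δ1−h1·(2M1+M2)/6=-983/318
seg 2: a=-3, c=M2/2=-130/53, d=(M3−M2)/(6·3)=103/212, b=Δ2−h2·(2M2+M3)/6=2111/636
seg 3: a=-2, c=M3/2=407/212, d=(M4−M3)/(6·1)=-407/636, b=Δ3−h3·(2M3+M4)/6=547/318
t_q=5/4 → seg 1, τ=1/4; S=-5+-983/318·τ+1879/212·τ²+-2399/636·τ³=-71609/13568

  seg 0: a=4 b=-7603/636 c=0 d=1879/636
  seg 1: a=-5 b=-983/318 c=1879/212 d=-2399/636
  seg 2: a=-3 b=2111/636 c=-130/53 d=103/212
  seg 3: a=-2 b=547/318 c=407/212 d=-407/636
S(5/4) = -71609/13568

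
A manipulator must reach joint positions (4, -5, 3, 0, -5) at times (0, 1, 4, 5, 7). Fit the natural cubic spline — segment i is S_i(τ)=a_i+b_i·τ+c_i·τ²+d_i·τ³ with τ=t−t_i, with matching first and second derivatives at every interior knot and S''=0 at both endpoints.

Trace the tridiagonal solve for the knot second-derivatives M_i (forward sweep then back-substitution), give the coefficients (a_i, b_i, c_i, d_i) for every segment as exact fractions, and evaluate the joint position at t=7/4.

  seg 0: a=4 b=-21299/1932 c=0 d=3911/1932
  seg 1: a=-5 b=-4783/966 c=3911/644 d=-6827/5796
  seg 2: a=3 b=-611/1932 c=-729/161 d=509/276
  seg 3: a=0 b=-3709/966 c=647/644 d=-647/3864
S(7/4) = -238821/41216

Δ: Δ0=-9, Δ1=8/3, Δ2=-3, Δ3=-5/2
row 1: diag=8, rhs=70; c'=3/8, d'=35/4
row 2: denom=8−3·3/8=55/8; d'=(-34−3·35/4)/(55/8)=-482/55
row 3: denom=6−1·8/55=322/55; d'=(3−1·-482/55)/(322/55)=647/322
back: M3=647/322
back: M2=-482/55−8/55·647/322=-1458/161
back: M1=35/4−3/8·-1458/161=3911/322
M: M0=0, M1=3911/322, M2=-1458/161, M3=647/322, M4=0
seg 0: a=4, c=M0/2=0, d=(M1−M0)/(6·1)=3911/1932, b=Δ0−h0·(2M0+M1)/6=-21299/1932
seg 1: a=-5, c=M1/2=3911/644, d=(M2−M1)/(6·3)=-6827/5796, b=Δ1−h1·(2M1+M2)/6=-4783/966
seg 2: a=3, c=M2/2=-729/161, d=(M3−M2)/(6·1)=509/276, b=Δ2−h2·(2M2+M3)/6=-611/1932
seg 3: a=0, c=M3/2=647/644, d=(M4−M3)/(6·2)=-647/3864, b=Δ3−h3·(2M3+M4)/6=-3709/966
t_q=7/4 → seg 1, τ=3/4; S=-5+-4783/966·τ+3911/644·τ²+-6827/5796·τ³=-238821/41216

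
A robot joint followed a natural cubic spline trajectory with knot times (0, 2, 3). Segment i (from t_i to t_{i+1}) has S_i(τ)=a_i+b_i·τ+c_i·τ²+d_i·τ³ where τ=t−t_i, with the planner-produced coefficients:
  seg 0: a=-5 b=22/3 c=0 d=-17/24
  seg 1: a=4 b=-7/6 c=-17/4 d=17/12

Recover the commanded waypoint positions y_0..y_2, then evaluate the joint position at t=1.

y_0 = S_0(0) = a_0 = -5
y_1 = S_1(0) = a_1 = 4
y_2 = S_1(1) = 0
t_q=1 is in segment 0 (τ=1); S_0(τ)=13/8

y_0=-5 y_1=4 y_2=0
S(1) = 13/8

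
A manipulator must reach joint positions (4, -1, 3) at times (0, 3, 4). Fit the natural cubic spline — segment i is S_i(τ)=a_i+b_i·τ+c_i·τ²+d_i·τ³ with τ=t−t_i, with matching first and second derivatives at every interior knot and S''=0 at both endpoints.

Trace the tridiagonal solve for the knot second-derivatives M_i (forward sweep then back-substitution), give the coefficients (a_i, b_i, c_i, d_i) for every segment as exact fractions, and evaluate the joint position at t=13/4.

Δ: Δ0=-5/3, Δ1=4
row 1: diag=8, rhs=34; c'=1/8, d'=17/4
back: M1=17/4
M: M0=0, M1=17/4, M2=0
seg 0: a=4, c=M0/2=0, d=(M1−M0)/(6·3)=17/72, b=Δ0−h0·(2M0+M1)/6=-91/24
seg 1: a=-1, c=M1/2=17/8, d=(M2−M1)/(6·1)=-17/24, b=Δ1−h1·(2M1+M2)/6=31/12
t_q=13/4 → seg 1, τ=1/4; S=-1+31/12·τ+17/8·τ²+-17/24·τ³=-119/512

  seg 0: a=4 b=-91/24 c=0 d=17/72
  seg 1: a=-1 b=31/12 c=17/8 d=-17/24
S(13/4) = -119/512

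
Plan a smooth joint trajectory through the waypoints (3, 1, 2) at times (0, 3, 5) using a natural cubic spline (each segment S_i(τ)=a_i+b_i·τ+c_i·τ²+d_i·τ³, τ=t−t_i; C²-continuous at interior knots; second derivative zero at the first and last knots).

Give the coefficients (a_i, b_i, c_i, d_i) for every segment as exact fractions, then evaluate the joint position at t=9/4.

  seg 0: a=3 b=-61/60 c=0 d=7/180
  seg 1: a=1 b=1/30 c=7/20 d=-7/120
S(9/4) = 1479/1280

Δ: Δ0=-2/3, Δ1=1/2
row 1: diag=10, rhs=7; c'=1/5, d'=7/10
back: M1=7/10
M: M0=0, M1=7/10, M2=0
seg 0: a=3, c=M0/2=0, d=(M1−M0)/(6·3)=7/180, b=Δ0−h0·(2M0+M1)/6=-61/60
seg 1: a=1, c=M1/2=7/20, d=(M2−M1)/(6·2)=-7/120, b=Δ1−h1·(2M1+M2)/6=1/30
t_q=9/4 → seg 0, τ=9/4; S=3+-61/60·τ+0·τ²+7/180·τ³=1479/1280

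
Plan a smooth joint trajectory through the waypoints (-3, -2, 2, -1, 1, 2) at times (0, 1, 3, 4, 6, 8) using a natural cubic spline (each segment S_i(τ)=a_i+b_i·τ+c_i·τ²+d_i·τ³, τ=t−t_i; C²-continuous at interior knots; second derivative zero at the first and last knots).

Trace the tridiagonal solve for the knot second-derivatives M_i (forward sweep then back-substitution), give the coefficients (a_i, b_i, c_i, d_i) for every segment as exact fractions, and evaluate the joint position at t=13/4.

Δ: Δ0=1, Δ1=2, Δ2=-3, Δ3=1, Δ4=1/2
row 1: diag=6, rhs=6; c'=1/3, d'=1
row 2: denom=6−2·1/3=16/3; d'=(-30−2·1)/(16/3)=-6
row 3: denom=6−1·3/16=93/16; d'=(24−1·-6)/(93/16)=160/31
row 4: denom=8−2·32/93=680/93; d'=(-3−2·160/31)/(680/93)=-1239/680
back: M4=-1239/680
back: M3=160/31−32/93·-1239/680=492/85
back: M2=-6−3/16·492/85=-2409/340
back: M1=1−1/3·-2409/340=1143/340
M: M0=0, M1=1143/340, M2=-2409/340, M3=492/85, M4=-1239/680, M5=0
seg 0: a=-3, c=M0/2=0, d=(M1−M0)/(6·1)=381/680, b=Δ0−h0·(2M0+M1)/6=299/680
seg 1: a=-2, c=M1/2=1143/680, d=(M2−M1)/(6·2)=-74/85, b=Δ1−h1·(2M1+M2)/6=721/340
seg 2: a=2, c=M2/2=-2409/680, d=(M3−M2)/(6·1)=1459/680, b=Δ2−h2·(2M2+M3)/6=-109/68
seg 3: a=-1, c=M3/2=246/85, d=(M4−M3)/(6·2)=-345/544, b=Δ3−h3·(2M3+M4)/6=-1531/680
seg 4: a=1, c=M4/2=-1239/1360, d=(M5−M4)/(6·2)=413/2720, b=Δ4−h4·(2M4+M5)/6=583/340
t_q=13/4 → seg 2, τ=1/4; S=2+-109/68·τ+-2409/680·τ²+1459/680·τ³=61423/43520

  seg 0: a=-3 b=299/680 c=0 d=381/680
  seg 1: a=-2 b=721/340 c=1143/680 d=-74/85
  seg 2: a=2 b=-109/68 c=-2409/680 d=1459/680
  seg 3: a=-1 b=-1531/680 c=246/85 d=-345/544
  seg 4: a=1 b=583/340 c=-1239/1360 d=413/2720
S(13/4) = 61423/43520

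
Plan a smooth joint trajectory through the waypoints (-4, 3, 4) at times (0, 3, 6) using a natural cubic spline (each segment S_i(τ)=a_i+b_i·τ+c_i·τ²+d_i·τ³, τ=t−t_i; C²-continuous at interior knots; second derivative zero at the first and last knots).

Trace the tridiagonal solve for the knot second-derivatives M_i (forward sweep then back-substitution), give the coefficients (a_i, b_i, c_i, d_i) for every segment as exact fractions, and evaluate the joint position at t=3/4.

  seg 0: a=-4 b=17/6 c=0 d=-1/18
  seg 1: a=3 b=4/3 c=-1/2 d=1/18
S(3/4) = -243/128

Δ: Δ0=7/3, Δ1=1/3
row 1: diag=12, rhs=-12; c'=1/4, d'=-1
back: M1=-1
M: M0=0, M1=-1, M2=0
seg 0: a=-4, c=M0/2=0, d=(M1−M0)/(6·3)=-1/18, b=Δ0−h0·(2M0+M1)/6=17/6
seg 1: a=3, c=M1/2=-1/2, d=(M2−M1)/(6·3)=1/18, b=Δ1−h1·(2M1+M2)/6=4/3
t_q=3/4 → seg 0, τ=3/4; S=-4+17/6·τ+0·τ²+-1/18·τ³=-243/128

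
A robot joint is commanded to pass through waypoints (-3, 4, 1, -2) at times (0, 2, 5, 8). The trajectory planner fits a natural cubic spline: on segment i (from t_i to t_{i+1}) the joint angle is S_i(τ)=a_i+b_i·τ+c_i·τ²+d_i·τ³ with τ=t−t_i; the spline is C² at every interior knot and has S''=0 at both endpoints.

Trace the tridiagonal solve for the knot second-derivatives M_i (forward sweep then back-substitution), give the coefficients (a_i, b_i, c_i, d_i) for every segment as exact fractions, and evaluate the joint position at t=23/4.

Δ: Δ0=7/2, Δ1=-1, Δ2=-1
row 1: diag=10, rhs=-27; c'=3/10, d'=-27/10
row 2: denom=12−3·3/10=111/10; d'=(0−3·-27/10)/(111/10)=27/37
back: M2=27/37
back: M1=-27/10−3/10·27/37=-108/37
M: M0=0, M1=-108/37, M2=27/37, M3=0
seg 0: a=-3, c=M0/2=0, d=(M1−M0)/(6·2)=-9/37, b=Δ0−h0·(2M0+M1)/6=331/74
seg 1: a=4, c=M1/2=-54/37, d=(M2−M1)/(6·3)=15/74, b=Δ1−h1·(2M1+M2)/6=115/74
seg 2: a=1, c=M2/2=27/74, d=(M3−M2)/(6·3)=-3/74, b=Δ2−h2·(2M2+M3)/6=-64/37
t_q=23/4 → seg 2, τ=3/4; S=1+-64/37·τ+27/74·τ²+-3/74·τ³=-517/4736

  seg 0: a=-3 b=331/74 c=0 d=-9/37
  seg 1: a=4 b=115/74 c=-54/37 d=15/74
  seg 2: a=1 b=-64/37 c=27/74 d=-3/74
S(23/4) = -517/4736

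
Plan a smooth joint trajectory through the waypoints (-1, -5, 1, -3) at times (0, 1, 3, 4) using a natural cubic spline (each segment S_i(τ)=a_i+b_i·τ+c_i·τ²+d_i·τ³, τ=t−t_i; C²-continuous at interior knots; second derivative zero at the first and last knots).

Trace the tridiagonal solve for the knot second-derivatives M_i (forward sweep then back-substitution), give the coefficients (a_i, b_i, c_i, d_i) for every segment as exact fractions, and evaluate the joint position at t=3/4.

Δ: Δ0=-4, Δ1=3, Δ2=-4
row 1: diag=6, rhs=42; c'=1/3, d'=7
row 2: denom=6−2·1/3=16/3; d'=(-42−2·7)/(16/3)=-21/2
back: M2=-21/2
back: M1=7−1/3·-21/2=21/2
M: M0=0, M1=21/2, M2=-21/2, M3=0
seg 0: a=-1, c=M0/2=0, d=(M1−M0)/(6·1)=7/4, b=Δ0−h0·(2M0+M1)/6=-23/4
seg 1: a=-5, c=M1/2=21/4, d=(M2−M1)/(6·2)=-7/4, b=Δ1−h1·(2M1+M2)/6=-1/2
seg 2: a=1, c=M2/2=-21/4, d=(M3−M2)/(6·1)=7/4, b=Δ2−h2·(2M2+M3)/6=-1/2
t_q=3/4 → seg 0, τ=3/4; S=-1+-23/4·τ+0·τ²+7/4·τ³=-1171/256

  seg 0: a=-1 b=-23/4 c=0 d=7/4
  seg 1: a=-5 b=-1/2 c=21/4 d=-7/4
  seg 2: a=1 b=-1/2 c=-21/4 d=7/4
S(3/4) = -1171/256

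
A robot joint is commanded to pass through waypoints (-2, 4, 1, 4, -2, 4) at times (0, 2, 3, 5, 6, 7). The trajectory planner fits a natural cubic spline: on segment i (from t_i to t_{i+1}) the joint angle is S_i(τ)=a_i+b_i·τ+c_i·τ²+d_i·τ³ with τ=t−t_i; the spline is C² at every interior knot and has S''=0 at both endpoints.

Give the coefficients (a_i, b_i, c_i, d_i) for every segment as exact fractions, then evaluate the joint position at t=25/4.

  seg 0: a=-2 b=3966/709 c=0 d=-1839/2836
  seg 1: a=4 b=-1551/709 c=-5517/1418 d=4365/1418
  seg 2: a=1 b=-1041/1418 c=3789/709 d=-2997/1418
  seg 3: a=4 b=-6693/1418 c=-5202/709 d=8589/1418
  seg 4: a=-2 b=-867/709 c=15363/1418 d=-5121/1418
S(25/4) = -152917/90752

Δ: Δ0=3, Δ1=-3, Δ2=3/2, Δ3=-6, Δ4=6
row 1: diag=6, rhs=-36; c'=1/6, d'=-6
row 2: denom=6−1·1/6=35/6; d'=(27−1·-6)/(35/6)=198/35
row 3: denom=6−2·12/35=186/35; d'=(-45−2·198/35)/(186/35)=-657/62
row 4: denom=4−1·35/186=709/186; d'=(72−1·-657/62)/(709/186)=15363/709
back: M4=15363/709
back: M3=-657/62−35/186·15363/709=-10404/709
back: M2=198/35−12/35·-10404/709=7578/709
back: M1=-6−1/6·7578/709=-5517/709
M: M0=0, M1=-5517/709, M2=7578/709, M3=-10404/709, M4=15363/709, M5=0
seg 0: a=-2, c=M0/2=0, d=(M1−M0)/(6·2)=-1839/2836, b=Δ0−h0·(2M0+M1)/6=3966/709
seg 1: a=4, c=M1/2=-5517/1418, d=(M2−M1)/(6·1)=4365/1418, b=Δ1−h1·(2M1+M2)/6=-1551/709
seg 2: a=1, c=M2/2=3789/709, d=(M3−M2)/(6·2)=-2997/1418, b=Δ2−h2·(2M2+M3)/6=-1041/1418
seg 3: a=4, c=M3/2=-5202/709, d=(M4−M3)/(6·1)=8589/1418, b=Δ3−h3·(2M3+M4)/6=-6693/1418
seg 4: a=-2, c=M4/2=15363/1418, d=(M5−M4)/(6·1)=-5121/1418, b=Δ4−h4·(2M4+M5)/6=-867/709
t_q=25/4 → seg 4, τ=1/4; S=-2+-867/709·τ+15363/1418·τ²+-5121/1418·τ³=-152917/90752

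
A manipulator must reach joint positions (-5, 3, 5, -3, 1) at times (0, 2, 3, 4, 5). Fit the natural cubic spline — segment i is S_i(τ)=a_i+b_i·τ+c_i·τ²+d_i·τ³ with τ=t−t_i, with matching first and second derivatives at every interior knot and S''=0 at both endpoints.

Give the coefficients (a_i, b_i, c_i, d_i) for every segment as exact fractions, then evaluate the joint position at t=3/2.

  seg 0: a=-5 b=150/43 c=0 d=11/86
  seg 1: a=3 b=216/43 c=33/43 d=-163/43
  seg 2: a=5 b=-207/43 c=-456/43 d=319/43
  seg 3: a=-3 b=-162/43 c=501/43 d=-167/43
S(3/2) = 457/688

Δ: Δ0=4, Δ1=2, Δ2=-8, Δ3=4
row 1: diag=6, rhs=-12; c'=1/6, d'=-2
row 2: denom=4−1·1/6=23/6; d'=(-60−1·-2)/(23/6)=-348/23
row 3: denom=4−1·6/23=86/23; d'=(72−1·-348/23)/(86/23)=1002/43
back: M3=1002/43
back: M2=-348/23−6/23·1002/43=-912/43
back: M1=-2−1/6·-912/43=66/43
M: M0=0, M1=66/43, M2=-912/43, M3=1002/43, M4=0
seg 0: a=-5, c=M0/2=0, d=(M1−M0)/(6·2)=11/86, b=Δ0−h0·(2M0+M1)/6=150/43
seg 1: a=3, c=M1/2=33/43, d=(M2−M1)/(6·1)=-163/43, b=Δ1−h1·(2M1+M2)/6=216/43
seg 2: a=5, c=M2/2=-456/43, d=(M3−M2)/(6·1)=319/43, b=Δ2−h2·(2M2+M3)/6=-207/43
seg 3: a=-3, c=M3/2=501/43, d=(M4−M3)/(6·1)=-167/43, b=Δ3−h3·(2M3+M4)/6=-162/43
t_q=3/2 → seg 0, τ=3/2; S=-5+150/43·τ+0·τ²+11/86·τ³=457/688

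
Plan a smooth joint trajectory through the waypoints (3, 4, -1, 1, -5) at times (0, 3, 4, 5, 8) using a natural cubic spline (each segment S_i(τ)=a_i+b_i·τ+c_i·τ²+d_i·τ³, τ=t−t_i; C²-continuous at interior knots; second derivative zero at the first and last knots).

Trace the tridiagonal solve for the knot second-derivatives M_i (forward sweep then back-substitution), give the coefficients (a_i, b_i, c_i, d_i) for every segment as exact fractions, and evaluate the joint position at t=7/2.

  seg 0: a=3 b=63/20 c=0 d=-169/540
  seg 1: a=4 b=-53/10 c=-169/60 d=187/60
  seg 2: a=-1 b=-19/12 c=98/15 d=-59/20
  seg 3: a=1 b=79/30 c=-139/60 d=139/540
S(7/2) = 497/480

Δ: Δ0=1/3, Δ1=-5, Δ2=2, Δ3=-2
row 1: diag=8, rhs=-32; c'=1/8, d'=-4
row 2: denom=4−1·1/8=31/8; d'=(42−1·-4)/(31/8)=368/31
row 3: denom=8−1·8/31=240/31; d'=(-24−1·368/31)/(240/31)=-139/30
back: M3=-139/30
back: M2=368/31−8/31·-139/30=196/15
back: M1=-4−1/8·196/15=-169/30
M: M0=0, M1=-169/30, M2=196/15, M3=-139/30, M4=0
seg 0: a=3, c=M0/2=0, d=(M1−M0)/(6·3)=-169/540, b=Δ0−h0·(2M0+M1)/6=63/20
seg 1: a=4, c=M1/2=-169/60, d=(M2−M1)/(6·1)=187/60, b=Δ1−h1·(2M1+M2)/6=-53/10
seg 2: a=-1, c=M2/2=98/15, d=(M3−M2)/(6·1)=-59/20, b=Δ2−h2·(2M2+M3)/6=-19/12
seg 3: a=1, c=M3/2=-139/60, d=(M4−M3)/(6·3)=139/540, b=Δ3−h3·(2M3+M4)/6=79/30
t_q=7/2 → seg 1, τ=1/2; S=4+-53/10·τ+-169/60·τ²+187/60·τ³=497/480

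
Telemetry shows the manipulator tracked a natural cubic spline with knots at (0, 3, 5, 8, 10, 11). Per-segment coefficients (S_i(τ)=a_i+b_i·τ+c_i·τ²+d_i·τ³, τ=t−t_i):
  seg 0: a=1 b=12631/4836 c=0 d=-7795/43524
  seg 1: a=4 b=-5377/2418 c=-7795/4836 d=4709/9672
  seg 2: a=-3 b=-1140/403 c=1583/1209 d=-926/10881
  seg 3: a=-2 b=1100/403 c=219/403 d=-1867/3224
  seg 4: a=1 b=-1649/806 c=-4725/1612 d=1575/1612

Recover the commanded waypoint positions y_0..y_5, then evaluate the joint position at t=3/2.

y_0 = S_0(0) = a_0 = 1
y_1 = S_1(0) = a_1 = 4
y_2 = S_2(0) = a_2 = -3
y_3 = S_3(0) = a_3 = -2
y_4 = S_4(0) = a_4 = 1
y_5 = S_4(1) = -3
t_q=3/2 is in segment 0 (τ=3/2); S_0(τ)=55625/12896

y_0=1 y_1=4 y_2=-3 y_3=-2 y_4=1 y_5=-3
S(3/2) = 55625/12896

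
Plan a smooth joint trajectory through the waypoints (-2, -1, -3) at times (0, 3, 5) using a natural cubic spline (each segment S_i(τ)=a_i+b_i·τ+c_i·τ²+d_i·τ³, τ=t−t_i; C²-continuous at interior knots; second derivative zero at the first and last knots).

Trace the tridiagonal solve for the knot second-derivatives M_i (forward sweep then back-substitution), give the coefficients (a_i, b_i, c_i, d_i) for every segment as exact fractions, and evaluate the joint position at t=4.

Δ: Δ0=1/3, Δ1=-1
row 1: diag=10, rhs=-8; c'=1/5, d'=-4/5
back: M1=-4/5
M: M0=0, M1=-4/5, M2=0
seg 0: a=-2, c=M0/2=0, d=(M1−M0)/(6·3)=-2/45, b=Δ0−h0·(2M0+M1)/6=11/15
seg 1: a=-1, c=M1/2=-2/5, d=(M2−M1)/(6·2)=1/15, b=Δ1−h1·(2M1+M2)/6=-7/15
t_q=4 → seg 1, τ=1; S=-1+-7/15·τ+-2/5·τ²+1/15·τ³=-9/5

  seg 0: a=-2 b=11/15 c=0 d=-2/45
  seg 1: a=-1 b=-7/15 c=-2/5 d=1/15
S(4) = -9/5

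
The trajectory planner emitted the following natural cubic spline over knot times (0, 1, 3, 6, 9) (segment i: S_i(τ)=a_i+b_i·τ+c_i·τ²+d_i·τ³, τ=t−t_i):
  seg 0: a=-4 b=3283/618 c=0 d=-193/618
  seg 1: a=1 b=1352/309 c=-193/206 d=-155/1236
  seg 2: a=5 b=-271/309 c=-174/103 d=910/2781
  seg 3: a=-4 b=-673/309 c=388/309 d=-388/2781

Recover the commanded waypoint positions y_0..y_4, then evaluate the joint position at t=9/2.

y_0 = S_0(0) = a_0 = -4
y_1 = S_1(0) = a_1 = 1
y_2 = S_2(0) = a_2 = 5
y_3 = S_3(0) = a_3 = -4
y_4 = S_3(3) = -3
t_q=9/2 is in segment 2 (τ=3/2); S_2(τ)=407/412

y_0=-4 y_1=1 y_2=5 y_3=-4 y_4=-3
S(9/2) = 407/412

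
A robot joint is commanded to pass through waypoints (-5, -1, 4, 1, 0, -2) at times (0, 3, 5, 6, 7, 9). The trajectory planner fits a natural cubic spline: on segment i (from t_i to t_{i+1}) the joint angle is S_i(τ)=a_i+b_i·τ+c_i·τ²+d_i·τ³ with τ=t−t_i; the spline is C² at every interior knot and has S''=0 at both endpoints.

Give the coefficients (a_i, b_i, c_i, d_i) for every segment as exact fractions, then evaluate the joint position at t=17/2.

Δ: Δ0=4/3, Δ1=5/2, Δ2=-3, Δ3=-1, Δ4=-1
row 1: diag=10, rhs=7; c'=1/5, d'=7/10
row 2: denom=6−2·1/5=28/5; d'=(-33−2·7/10)/(28/5)=-43/7
row 3: denom=4−1·5/28=107/28; d'=(12−1·-43/7)/(107/28)=508/107
row 4: denom=6−1·28/107=614/107; d'=(0−1·508/107)/(614/107)=-254/307
back: M4=-254/307
back: M3=508/107−28/107·-254/307=1524/307
back: M2=-43/7−5/28·1524/307=-2158/307
back: M1=7/10−1/5·-2158/307=1293/614
M: M0=0, M1=1293/614, M2=-2158/307, M3=1524/307, M4=-254/307, M5=0
seg 0: a=-5, c=M0/2=0, d=(M1−M0)/(6·3)=431/3684, b=Δ0−h0·(2M0+M1)/6=1033/3684
seg 1: a=-1, c=M1/2=1293/1228, d=(M2−M1)/(6·2)=-5609/7368, b=Δ1−h1·(2M1+M2)/6=6335/1842
seg 2: a=4, c=M2/2=-1079/307, d=(M3−M2)/(6·1)=1841/921, b=Δ2−h2·(2M2+M3)/6=-1367/921
seg 3: a=1, c=M3/2=762/307, d=(M4−M3)/(6·1)=-889/921, b=Δ3−h3·(2M3+M4)/6=-2318/921
seg 4: a=0, c=M4/2=-127/307, d=(M5−M4)/(6·2)=127/1842, b=Δ4−h4·(2M4+M5)/6=-413/921
t_q=17/2 → seg 4, τ=3/2; S=0+-413/921·τ+-127/307·τ²+127/1842·τ³=-6733/4912

  seg 0: a=-5 b=1033/3684 c=0 d=431/3684
  seg 1: a=-1 b=6335/1842 c=1293/1228 d=-5609/7368
  seg 2: a=4 b=-1367/921 c=-1079/307 d=1841/921
  seg 3: a=1 b=-2318/921 c=762/307 d=-889/921
  seg 4: a=0 b=-413/921 c=-127/307 d=127/1842
S(17/2) = -6733/4912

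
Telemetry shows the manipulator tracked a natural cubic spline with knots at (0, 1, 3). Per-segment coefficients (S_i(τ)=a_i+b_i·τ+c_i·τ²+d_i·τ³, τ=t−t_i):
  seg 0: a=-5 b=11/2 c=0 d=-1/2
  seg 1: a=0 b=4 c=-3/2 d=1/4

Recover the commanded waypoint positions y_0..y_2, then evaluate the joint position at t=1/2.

y_0=-5 y_1=0 y_2=4
S(1/2) = -37/16

y_0 = S_0(0) = a_0 = -5
y_1 = S_1(0) = a_1 = 0
y_2 = S_1(2) = 4
t_q=1/2 is in segment 0 (τ=1/2); S_0(τ)=-37/16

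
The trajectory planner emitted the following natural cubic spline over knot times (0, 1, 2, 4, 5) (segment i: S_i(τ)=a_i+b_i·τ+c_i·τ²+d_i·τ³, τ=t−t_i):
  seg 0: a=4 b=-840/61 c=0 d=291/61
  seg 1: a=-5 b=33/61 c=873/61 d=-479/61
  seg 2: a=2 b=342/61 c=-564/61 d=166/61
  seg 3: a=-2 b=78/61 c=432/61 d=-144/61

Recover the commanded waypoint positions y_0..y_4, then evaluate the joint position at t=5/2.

y_0 = S_0(0) = a_0 = 4
y_1 = S_1(0) = a_1 = -5
y_2 = S_2(0) = a_2 = 2
y_3 = S_3(0) = a_3 = -2
y_4 = S_3(1) = 4
t_q=5/2 is in segment 2 (τ=1/2); S_2(τ)=691/244

y_0=4 y_1=-5 y_2=2 y_3=-2 y_4=4
S(5/2) = 691/244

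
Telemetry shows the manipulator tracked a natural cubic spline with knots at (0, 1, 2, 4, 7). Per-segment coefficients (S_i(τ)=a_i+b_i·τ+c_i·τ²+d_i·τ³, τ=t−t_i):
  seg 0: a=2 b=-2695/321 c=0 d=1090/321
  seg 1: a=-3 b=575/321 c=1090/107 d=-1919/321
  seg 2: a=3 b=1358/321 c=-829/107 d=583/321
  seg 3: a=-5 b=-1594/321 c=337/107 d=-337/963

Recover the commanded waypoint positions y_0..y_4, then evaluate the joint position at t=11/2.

y_0=2 y_1=-3 y_2=3 y_3=-5 y_4=-1
S(11/2) = -5601/856

y_0 = S_0(0) = a_0 = 2
y_1 = S_1(0) = a_1 = -3
y_2 = S_2(0) = a_2 = 3
y_3 = S_3(0) = a_3 = -5
y_4 = S_3(3) = -1
t_q=11/2 is in segment 3 (τ=3/2); S_3(τ)=-5601/856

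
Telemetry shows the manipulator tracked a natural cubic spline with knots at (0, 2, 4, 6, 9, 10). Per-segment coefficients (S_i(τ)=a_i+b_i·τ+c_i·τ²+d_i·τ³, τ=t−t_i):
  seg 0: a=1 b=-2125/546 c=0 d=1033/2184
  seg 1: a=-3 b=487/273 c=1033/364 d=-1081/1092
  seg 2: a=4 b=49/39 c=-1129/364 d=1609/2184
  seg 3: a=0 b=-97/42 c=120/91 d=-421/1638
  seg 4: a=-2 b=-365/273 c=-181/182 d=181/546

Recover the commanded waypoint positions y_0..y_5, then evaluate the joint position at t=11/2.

y_0=1 y_1=-3 y_2=4 y_3=0 y_4=-2 y_5=-4
S(11/2) = 8109/5824

y_0 = S_0(0) = a_0 = 1
y_1 = S_1(0) = a_1 = -3
y_2 = S_2(0) = a_2 = 4
y_3 = S_3(0) = a_3 = 0
y_4 = S_4(0) = a_4 = -2
y_5 = S_4(1) = -4
t_q=11/2 is in segment 2 (τ=3/2); S_2(τ)=8109/5824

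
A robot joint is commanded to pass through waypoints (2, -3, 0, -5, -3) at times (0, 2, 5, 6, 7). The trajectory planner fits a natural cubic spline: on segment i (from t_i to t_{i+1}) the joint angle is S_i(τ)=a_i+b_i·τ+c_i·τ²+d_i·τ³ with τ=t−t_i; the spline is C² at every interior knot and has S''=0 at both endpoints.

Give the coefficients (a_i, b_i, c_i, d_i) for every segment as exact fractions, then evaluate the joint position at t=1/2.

  seg 0: a=2 b=-544/137 c=0 d=403/1096
  seg 1: a=-3 b=121/274 c=1209/548 d=-369/548
  seg 2: a=0 b=-2467/548 c=-528/137 d=1839/548
  seg 3: a=-5 b=-587/274 c=3405/548 d=-1135/548
S(1/2) = 531/8768

Δ: Δ0=-5/2, Δ1=1, Δ2=-5, Δ3=2
row 1: diag=10, rhs=21; c'=3/10, d'=21/10
row 2: denom=8−3·3/10=71/10; d'=(-36−3·21/10)/(71/10)=-423/71
row 3: denom=4−1·10/71=274/71; d'=(42−1·-423/71)/(274/71)=3405/274
back: M3=3405/274
back: M2=-423/71−10/71·3405/274=-1056/137
back: M1=21/10−3/10·-1056/137=1209/274
M: M0=0, M1=1209/274, M2=-1056/137, M3=3405/274, M4=0
seg 0: a=2, c=M0/2=0, d=(M1−M0)/(6·2)=403/1096, b=Δ0−h0·(2M0+M1)/6=-544/137
seg 1: a=-3, c=M1/2=1209/548, d=(M2−M1)/(6·3)=-369/548, b=Δ1−h1·(2M1+M2)/6=121/274
seg 2: a=0, c=M2/2=-528/137, d=(M3−M2)/(6·1)=1839/548, b=Δ2−h2·(2M2+M3)/6=-2467/548
seg 3: a=-5, c=M3/2=3405/548, d=(M4−M3)/(6·1)=-1135/548, b=Δ3−h3·(2M3+M4)/6=-587/274
t_q=1/2 → seg 0, τ=1/2; S=2+-544/137·τ+0·τ²+403/1096·τ³=531/8768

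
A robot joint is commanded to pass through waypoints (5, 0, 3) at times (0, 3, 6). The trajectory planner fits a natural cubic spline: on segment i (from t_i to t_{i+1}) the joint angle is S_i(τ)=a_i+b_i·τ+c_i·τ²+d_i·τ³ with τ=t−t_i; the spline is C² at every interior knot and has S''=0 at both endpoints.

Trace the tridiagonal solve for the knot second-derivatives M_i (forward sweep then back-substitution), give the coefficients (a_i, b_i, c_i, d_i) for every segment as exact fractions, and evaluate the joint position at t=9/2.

Δ: Δ0=-5/3, Δ1=1
row 1: diag=12, rhs=16; c'=1/4, d'=4/3
back: M1=4/3
M: M0=0, M1=4/3, M2=0
seg 0: a=5, c=M0/2=0, d=(M1−M0)/(6·3)=2/27, b=Δ0−h0·(2M0+M1)/6=-7/3
seg 1: a=0, c=M1/2=2/3, d=(M2−M1)/(6·3)=-2/27, b=Δ1−h1·(2M1+M2)/6=-1/3
t_q=9/2 → seg 1, τ=3/2; S=0+-1/3·τ+2/3·τ²+-2/27·τ³=3/4

  seg 0: a=5 b=-7/3 c=0 d=2/27
  seg 1: a=0 b=-1/3 c=2/3 d=-2/27
S(9/2) = 3/4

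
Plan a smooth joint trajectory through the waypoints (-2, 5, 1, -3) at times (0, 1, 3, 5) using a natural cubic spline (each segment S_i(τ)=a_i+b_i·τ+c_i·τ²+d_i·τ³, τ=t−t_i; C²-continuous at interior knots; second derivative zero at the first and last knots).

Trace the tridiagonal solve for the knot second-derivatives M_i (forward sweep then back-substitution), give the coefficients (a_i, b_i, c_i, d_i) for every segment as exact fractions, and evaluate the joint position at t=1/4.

  seg 0: a=-2 b=95/11 c=0 d=-18/11
  seg 1: a=5 b=41/11 c=-54/11 d=45/44
  seg 2: a=1 b=-40/11 c=27/22 d=-9/44
S(1/4) = 47/352

Δ: Δ0=7, Δ1=-2, Δ2=-2
row 1: diag=6, rhs=-54; c'=1/3, d'=-9
row 2: denom=8−2·1/3=22/3; d'=(0−2·-9)/(22/3)=27/11
back: M2=27/11
back: M1=-9−1/3·27/11=-108/11
M: M0=0, M1=-108/11, M2=27/11, M3=0
seg 0: a=-2, c=M0/2=0, d=(M1−M0)/(6·1)=-18/11, b=Δ0−h0·(2M0+M1)/6=95/11
seg 1: a=5, c=M1/2=-54/11, d=(M2−M1)/(6·2)=45/44, b=Δ1−h1·(2M1+M2)/6=41/11
seg 2: a=1, c=M2/2=27/22, d=(M3−M2)/(6·2)=-9/44, b=Δ2−h2·(2M2+M3)/6=-40/11
t_q=1/4 → seg 0, τ=1/4; S=-2+95/11·τ+0·τ²+-18/11·τ³=47/352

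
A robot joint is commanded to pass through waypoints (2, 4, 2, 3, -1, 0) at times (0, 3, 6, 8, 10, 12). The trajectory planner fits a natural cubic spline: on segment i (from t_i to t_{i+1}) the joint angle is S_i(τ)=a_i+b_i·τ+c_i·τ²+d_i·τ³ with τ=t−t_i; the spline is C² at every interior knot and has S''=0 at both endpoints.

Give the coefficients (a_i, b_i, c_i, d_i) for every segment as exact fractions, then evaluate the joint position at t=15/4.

Δ: Δ0=2/3, Δ1=-2/3, Δ2=1/2, Δ3=-2, Δ4=1/2
row 1: diag=12, rhs=-8; c'=1/4, d'=-2/3
row 2: denom=10−3·1/4=37/4; d'=(7−3·-2/3)/(37/4)=36/37
row 3: denom=8−2·8/37=280/37; d'=(-15−2·36/37)/(280/37)=-627/280
row 4: denom=8−2·37/140=523/70; d'=(15−2·-627/280)/(523/70)=2727/1046
back: M4=2727/1046
back: M3=-627/280−37/140·2727/1046=-3063/1046
back: M2=36/37−8/37·-3063/1046=840/523
back: M1=-2/3−1/4·840/523=-1676/1569
M: M0=0, M1=-1676/1569, M2=840/523, M3=-3063/1046, M4=2727/1046, M5=0
seg 0: a=2, c=M0/2=0, d=(M1−M0)/(6·3)=-838/14121, b=Δ0−h0·(2M0+M1)/6=628/523
seg 1: a=4, c=M1/2=-838/1569, d=(M2−M1)/(6·3)=2098/14121, b=Δ1−h1·(2M1+M2)/6=-210/523
seg 2: a=2, c=M2/2=420/523, d=(M3−M2)/(6·2)=-1581/4184, b=Δ2−h2·(2M2+M3)/6=212/523
seg 3: a=3, c=M3/2=-3063/2092, d=(M4−M3)/(6·2)=965/2092, b=Δ3−h3·(2M3+M4)/6=-959/1046
seg 4: a=-1, c=M4/2=2727/2092, d=(M5−M4)/(6·2)=-909/4184, b=Δ4−h4·(2M4+M5)/6=-1295/1046
t_q=15/4 → seg 1, τ=3/4; S=4+-210/523·τ+-838/1569·τ²+2098/14121·τ³=57925/16736

  seg 0: a=2 b=628/523 c=0 d=-838/14121
  seg 1: a=4 b=-210/523 c=-838/1569 d=2098/14121
  seg 2: a=2 b=212/523 c=420/523 d=-1581/4184
  seg 3: a=3 b=-959/1046 c=-3063/2092 d=965/2092
  seg 4: a=-1 b=-1295/1046 c=2727/2092 d=-909/4184
S(15/4) = 57925/16736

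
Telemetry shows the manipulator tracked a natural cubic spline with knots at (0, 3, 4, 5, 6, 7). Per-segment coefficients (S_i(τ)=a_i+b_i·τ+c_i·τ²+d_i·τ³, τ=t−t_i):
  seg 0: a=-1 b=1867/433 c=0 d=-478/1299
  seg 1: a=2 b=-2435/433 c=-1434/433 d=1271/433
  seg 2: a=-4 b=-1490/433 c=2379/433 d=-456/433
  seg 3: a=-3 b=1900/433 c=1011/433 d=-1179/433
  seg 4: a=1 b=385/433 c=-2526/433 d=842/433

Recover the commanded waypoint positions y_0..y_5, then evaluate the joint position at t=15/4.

y_0=-1 y_1=2 y_2=-4 y_3=-3 y_4=1 y_5=-2
S(15/4) = -78763/27712

y_0 = S_0(0) = a_0 = -1
y_1 = S_1(0) = a_1 = 2
y_2 = S_2(0) = a_2 = -4
y_3 = S_3(0) = a_3 = -3
y_4 = S_4(0) = a_4 = 1
y_5 = S_4(1) = -2
t_q=15/4 is in segment 1 (τ=3/4); S_1(τ)=-78763/27712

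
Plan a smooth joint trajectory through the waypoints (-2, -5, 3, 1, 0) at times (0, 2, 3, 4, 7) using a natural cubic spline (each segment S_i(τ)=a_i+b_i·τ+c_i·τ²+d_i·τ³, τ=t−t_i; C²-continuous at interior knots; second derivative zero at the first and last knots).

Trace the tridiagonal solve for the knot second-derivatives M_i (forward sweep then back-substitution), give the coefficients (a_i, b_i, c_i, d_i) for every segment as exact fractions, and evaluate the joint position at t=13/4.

  seg 0: a=-2 b=-1529/267 c=0 d=2257/2136
  seg 1: a=-5 b=3713/534 c=2257/356 d=-5653/1068
  seg 2: a=3 b=4009/1068 c=-849/89 d=4043/1068
  seg 3: a=1 b=-2119/534 c=647/356 d=-647/3204
S(13/4) = 77497/22784

Δ: Δ0=-3/2, Δ1=8, Δ2=-2, Δ3=-1/3
row 1: diag=6, rhs=57; c'=1/6, d'=19/2
row 2: denom=4−1·1/6=23/6; d'=(-60−1·19/2)/(23/6)=-417/23
row 3: denom=8−1·6/23=178/23; d'=(10−1·-417/23)/(178/23)=647/178
back: M3=647/178
back: M2=-417/23−6/23·647/178=-1698/89
back: M1=19/2−1/6·-1698/89=2257/178
M: M0=0, M1=2257/178, M2=-1698/89, M3=647/178, M4=0
seg 0: a=-2, c=M0/2=0, d=(M1−M0)/(6·2)=2257/2136, b=Δ0−h0·(2M0+M1)/6=-1529/267
seg 1: a=-5, c=M1/2=2257/356, d=(M2−M1)/(6·1)=-5653/1068, b=Δ1−h1·(2M1+M2)/6=3713/534
seg 2: a=3, c=M2/2=-849/89, d=(M3−M2)/(6·1)=4043/1068, b=Δ2−h2·(2M2+M3)/6=4009/1068
seg 3: a=1, c=M3/2=647/356, d=(M4−M3)/(6·3)=-647/3204, b=Δ3−h3·(2M3+M4)/6=-2119/534
t_q=13/4 → seg 2, τ=1/4; S=3+4009/1068·τ+-849/89·τ²+4043/1068·τ³=77497/22784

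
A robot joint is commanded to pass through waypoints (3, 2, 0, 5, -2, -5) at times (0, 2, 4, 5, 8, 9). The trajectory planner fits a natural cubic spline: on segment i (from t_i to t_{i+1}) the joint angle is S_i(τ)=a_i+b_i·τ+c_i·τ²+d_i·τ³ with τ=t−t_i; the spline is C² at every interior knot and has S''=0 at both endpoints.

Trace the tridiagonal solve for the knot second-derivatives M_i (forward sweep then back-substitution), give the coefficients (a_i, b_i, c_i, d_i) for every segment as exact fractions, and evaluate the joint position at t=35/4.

Δ: Δ0=-1/2, Δ1=-1, Δ2=5, Δ3=-7/3, Δ4=-3
row 1: diag=8, rhs=-3; c'=1/4, d'=-3/8
row 2: denom=6−2·1/4=11/2; d'=(36−2·-3/8)/(11/2)=147/22
row 3: denom=8−1·2/11=86/11; d'=(-44−1·147/22)/(86/11)=-1115/172
row 4: denom=8−3·33/86=589/86; d'=(-4−3·-1115/172)/(589/86)=2657/1178
back: M4=2657/1178
back: M3=-1115/172−33/86·2657/1178=-4328/589
back: M2=147/22−2/11·-4328/589=9445/1178
back: M1=-3/8−1/4·9445/1178=-2803/1178
M: M0=0, M1=-2803/1178, M2=9445/1178, M3=-4328/589, M4=2657/1178, M5=0
seg 0: a=3, c=M0/2=0, d=(M1−M0)/(6·2)=-2803/14136, b=Δ0−h0·(2M0+M1)/6=518/1767
seg 1: a=2, c=M1/2=-2803/2356, d=(M2−M1)/(6·2)=1531/1767, b=Δ1−h1·(2M1+M2)/6=-7373/3534
seg 2: a=0, c=M2/2=9445/2356, d=(M3−M2)/(6·1)=-18101/7068, b=Δ2−h2·(2M2+M3)/6=12553/3534
seg 3: a=5, c=M3/2=-2164/589, d=(M4−M3)/(6·3)=1257/2356, b=Δ3−h3·(2M3+M4)/6=27473/7068
seg 4: a=-2, c=M4/2=2657/2356, d=(M5−M4)/(6·1)=-2657/7068, b=Δ4−h4·(2M4+M5)/6=-13259/3534
t_q=35/4 → seg 4, τ=3/4; S=-2+-13259/3534·τ+2657/2356·τ²+-2657/7068·τ³=-654117/150784

  seg 0: a=3 b=518/1767 c=0 d=-2803/14136
  seg 1: a=2 b=-7373/3534 c=-2803/2356 d=1531/1767
  seg 2: a=0 b=12553/3534 c=9445/2356 d=-18101/7068
  seg 3: a=5 b=27473/7068 c=-2164/589 d=1257/2356
  seg 4: a=-2 b=-13259/3534 c=2657/2356 d=-2657/7068
S(35/4) = -654117/150784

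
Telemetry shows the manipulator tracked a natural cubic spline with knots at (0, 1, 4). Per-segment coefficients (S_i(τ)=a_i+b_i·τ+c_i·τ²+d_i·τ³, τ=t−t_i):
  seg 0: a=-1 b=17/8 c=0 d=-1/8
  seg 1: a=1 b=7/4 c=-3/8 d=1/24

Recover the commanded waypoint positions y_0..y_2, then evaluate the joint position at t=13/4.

y_0 = S_0(0) = a_0 = -1
y_1 = S_1(0) = a_1 = 1
y_2 = S_1(3) = 4
t_q=13/4 is in segment 1 (τ=9/4); S_1(τ)=1799/512

y_0=-1 y_1=1 y_2=4
S(13/4) = 1799/512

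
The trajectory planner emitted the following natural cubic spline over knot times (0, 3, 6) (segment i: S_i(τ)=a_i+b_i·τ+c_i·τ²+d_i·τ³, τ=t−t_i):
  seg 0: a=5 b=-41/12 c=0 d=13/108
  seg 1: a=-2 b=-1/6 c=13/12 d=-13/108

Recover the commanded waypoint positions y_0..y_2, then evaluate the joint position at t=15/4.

y_0=5 y_1=-2 y_2=4
S(15/4) = -401/256

y_0 = S_0(0) = a_0 = 5
y_1 = S_1(0) = a_1 = -2
y_2 = S_1(3) = 4
t_q=15/4 is in segment 1 (τ=3/4); S_1(τ)=-401/256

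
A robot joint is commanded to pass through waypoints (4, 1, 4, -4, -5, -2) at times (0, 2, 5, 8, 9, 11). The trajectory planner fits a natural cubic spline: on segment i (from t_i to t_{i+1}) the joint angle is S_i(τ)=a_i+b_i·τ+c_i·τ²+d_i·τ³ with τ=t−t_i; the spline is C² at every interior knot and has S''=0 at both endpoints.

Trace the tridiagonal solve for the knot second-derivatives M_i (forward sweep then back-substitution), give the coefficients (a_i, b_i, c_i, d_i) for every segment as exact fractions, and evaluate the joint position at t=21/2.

  seg 0: a=4 b=-21469/9354 c=0 d=3719/18708
  seg 1: a=1 b=845/9354 c=3719/3118 d=-12481/42093
  seg 2: a=4 b=-7099/9354 c=-13805/9354 d=11785/42093
  seg 3: a=-4 b=-19219/9354 c=3255/3118 d=50/4677
  seg 4: a=-5 b=611/9354 c=3355/3118 d=-3355/18708
S(21/2) = -153967/49888

Δ: Δ0=-3/2, Δ1=1, Δ2=-8/3, Δ3=-1, Δ4=3/2
row 1: diag=10, rhs=15; c'=3/10, d'=3/2
row 2: denom=12−3·3/10=111/10; d'=(-22−3·3/2)/(111/10)=-265/111
row 3: denom=8−3·10/37=266/37; d'=(10−3·-265/111)/(266/37)=635/266
row 4: denom=6−1·37/266=1559/266; d'=(15−1·635/266)/(1559/266)=3355/1559
back: M4=3355/1559
back: M3=635/266−37/266·3355/1559=3255/1559
back: M2=-265/111−10/37·3255/1559=-13805/4677
back: M1=3/2−3/10·-13805/4677=3719/1559
M: M0=0, M1=3719/1559, M2=-13805/4677, M3=3255/1559, M4=3355/1559, M5=0
seg 0: a=4, c=M0/2=0, d=(M1−M0)/(6·2)=3719/18708, b=Δ0−h0·(2M0+M1)/6=-21469/9354
seg 1: a=1, c=M1/2=3719/3118, d=(M2−M1)/(6·3)=-12481/42093, b=Δ1−h1·(2M1+M2)/6=845/9354
seg 2: a=4, c=M2/2=-13805/9354, d=(M3−M2)/(6·3)=11785/42093, b=Δ2−h2·(2M2+M3)/6=-7099/9354
seg 3: a=-4, c=M3/2=3255/3118, d=(M4−M3)/(6·1)=50/4677, b=Δ3−h3·(2M3+M4)/6=-19219/9354
seg 4: a=-5, c=M4/2=3355/3118, d=(M5−M4)/(6·2)=-3355/18708, b=Δ4−h4·(2M4+M5)/6=611/9354
t_q=21/2 → seg 4, τ=3/2; S=-5+611/9354·τ+3355/3118·τ²+-3355/18708·τ³=-153967/49888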